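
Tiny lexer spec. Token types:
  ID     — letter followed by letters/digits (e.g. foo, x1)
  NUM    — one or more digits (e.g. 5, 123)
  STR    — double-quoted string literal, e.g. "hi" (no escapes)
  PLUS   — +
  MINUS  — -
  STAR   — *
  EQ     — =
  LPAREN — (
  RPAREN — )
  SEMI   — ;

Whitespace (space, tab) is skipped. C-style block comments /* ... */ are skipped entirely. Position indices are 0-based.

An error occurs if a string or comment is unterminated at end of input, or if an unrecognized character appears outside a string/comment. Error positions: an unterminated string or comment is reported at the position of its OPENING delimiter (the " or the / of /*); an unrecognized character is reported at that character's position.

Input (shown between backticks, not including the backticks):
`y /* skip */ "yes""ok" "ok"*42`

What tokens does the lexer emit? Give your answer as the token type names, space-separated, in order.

Answer: ID STR STR STR STAR NUM

Derivation:
pos=0: emit ID 'y' (now at pos=1)
pos=2: enter COMMENT mode (saw '/*')
exit COMMENT mode (now at pos=12)
pos=13: enter STRING mode
pos=13: emit STR "yes" (now at pos=18)
pos=18: enter STRING mode
pos=18: emit STR "ok" (now at pos=22)
pos=23: enter STRING mode
pos=23: emit STR "ok" (now at pos=27)
pos=27: emit STAR '*'
pos=28: emit NUM '42' (now at pos=30)
DONE. 6 tokens: [ID, STR, STR, STR, STAR, NUM]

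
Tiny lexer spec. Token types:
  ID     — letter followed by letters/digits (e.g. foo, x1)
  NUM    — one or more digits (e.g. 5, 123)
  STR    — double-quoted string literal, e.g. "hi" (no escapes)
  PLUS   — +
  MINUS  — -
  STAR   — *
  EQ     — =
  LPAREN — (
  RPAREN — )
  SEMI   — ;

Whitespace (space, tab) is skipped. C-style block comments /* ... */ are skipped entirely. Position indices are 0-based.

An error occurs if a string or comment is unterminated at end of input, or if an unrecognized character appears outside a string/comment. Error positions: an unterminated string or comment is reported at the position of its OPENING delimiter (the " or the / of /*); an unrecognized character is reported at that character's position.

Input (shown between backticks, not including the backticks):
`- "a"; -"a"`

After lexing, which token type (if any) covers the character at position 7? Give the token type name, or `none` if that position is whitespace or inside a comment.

Answer: MINUS

Derivation:
pos=0: emit MINUS '-'
pos=2: enter STRING mode
pos=2: emit STR "a" (now at pos=5)
pos=5: emit SEMI ';'
pos=7: emit MINUS '-'
pos=8: enter STRING mode
pos=8: emit STR "a" (now at pos=11)
DONE. 5 tokens: [MINUS, STR, SEMI, MINUS, STR]
Position 7: char is '-' -> MINUS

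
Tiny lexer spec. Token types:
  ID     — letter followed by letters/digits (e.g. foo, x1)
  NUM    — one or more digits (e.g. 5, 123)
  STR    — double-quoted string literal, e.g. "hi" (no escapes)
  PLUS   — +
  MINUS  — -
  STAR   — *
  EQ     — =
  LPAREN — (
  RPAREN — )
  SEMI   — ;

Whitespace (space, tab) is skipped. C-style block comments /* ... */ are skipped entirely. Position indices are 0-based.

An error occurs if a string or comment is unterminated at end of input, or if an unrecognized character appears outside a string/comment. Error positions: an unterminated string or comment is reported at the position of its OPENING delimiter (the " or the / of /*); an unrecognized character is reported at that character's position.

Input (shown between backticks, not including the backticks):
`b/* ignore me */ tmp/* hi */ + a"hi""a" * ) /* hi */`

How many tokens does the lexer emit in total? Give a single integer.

pos=0: emit ID 'b' (now at pos=1)
pos=1: enter COMMENT mode (saw '/*')
exit COMMENT mode (now at pos=16)
pos=17: emit ID 'tmp' (now at pos=20)
pos=20: enter COMMENT mode (saw '/*')
exit COMMENT mode (now at pos=28)
pos=29: emit PLUS '+'
pos=31: emit ID 'a' (now at pos=32)
pos=32: enter STRING mode
pos=32: emit STR "hi" (now at pos=36)
pos=36: enter STRING mode
pos=36: emit STR "a" (now at pos=39)
pos=40: emit STAR '*'
pos=42: emit RPAREN ')'
pos=44: enter COMMENT mode (saw '/*')
exit COMMENT mode (now at pos=52)
DONE. 8 tokens: [ID, ID, PLUS, ID, STR, STR, STAR, RPAREN]

Answer: 8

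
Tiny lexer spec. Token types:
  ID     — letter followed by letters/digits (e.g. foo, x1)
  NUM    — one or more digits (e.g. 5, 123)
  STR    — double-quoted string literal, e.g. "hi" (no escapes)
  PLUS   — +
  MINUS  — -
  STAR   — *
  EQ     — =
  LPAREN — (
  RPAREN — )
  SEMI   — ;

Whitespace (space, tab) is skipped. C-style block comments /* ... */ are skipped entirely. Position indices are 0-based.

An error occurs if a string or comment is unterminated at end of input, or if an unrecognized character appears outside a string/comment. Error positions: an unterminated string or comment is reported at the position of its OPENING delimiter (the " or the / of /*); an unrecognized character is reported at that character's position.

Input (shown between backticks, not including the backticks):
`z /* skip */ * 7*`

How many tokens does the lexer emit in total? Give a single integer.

pos=0: emit ID 'z' (now at pos=1)
pos=2: enter COMMENT mode (saw '/*')
exit COMMENT mode (now at pos=12)
pos=13: emit STAR '*'
pos=15: emit NUM '7' (now at pos=16)
pos=16: emit STAR '*'
DONE. 4 tokens: [ID, STAR, NUM, STAR]

Answer: 4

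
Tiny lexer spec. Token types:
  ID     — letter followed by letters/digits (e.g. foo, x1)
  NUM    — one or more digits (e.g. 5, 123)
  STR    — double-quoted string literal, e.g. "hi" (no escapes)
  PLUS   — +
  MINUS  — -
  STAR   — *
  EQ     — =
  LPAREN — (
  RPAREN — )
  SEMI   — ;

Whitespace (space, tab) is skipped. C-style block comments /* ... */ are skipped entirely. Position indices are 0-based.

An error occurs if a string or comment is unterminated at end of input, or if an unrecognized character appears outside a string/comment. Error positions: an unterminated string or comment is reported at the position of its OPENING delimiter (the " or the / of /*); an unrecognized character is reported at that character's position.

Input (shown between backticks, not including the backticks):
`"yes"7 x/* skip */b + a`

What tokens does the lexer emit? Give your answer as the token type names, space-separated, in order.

Answer: STR NUM ID ID PLUS ID

Derivation:
pos=0: enter STRING mode
pos=0: emit STR "yes" (now at pos=5)
pos=5: emit NUM '7' (now at pos=6)
pos=7: emit ID 'x' (now at pos=8)
pos=8: enter COMMENT mode (saw '/*')
exit COMMENT mode (now at pos=18)
pos=18: emit ID 'b' (now at pos=19)
pos=20: emit PLUS '+'
pos=22: emit ID 'a' (now at pos=23)
DONE. 6 tokens: [STR, NUM, ID, ID, PLUS, ID]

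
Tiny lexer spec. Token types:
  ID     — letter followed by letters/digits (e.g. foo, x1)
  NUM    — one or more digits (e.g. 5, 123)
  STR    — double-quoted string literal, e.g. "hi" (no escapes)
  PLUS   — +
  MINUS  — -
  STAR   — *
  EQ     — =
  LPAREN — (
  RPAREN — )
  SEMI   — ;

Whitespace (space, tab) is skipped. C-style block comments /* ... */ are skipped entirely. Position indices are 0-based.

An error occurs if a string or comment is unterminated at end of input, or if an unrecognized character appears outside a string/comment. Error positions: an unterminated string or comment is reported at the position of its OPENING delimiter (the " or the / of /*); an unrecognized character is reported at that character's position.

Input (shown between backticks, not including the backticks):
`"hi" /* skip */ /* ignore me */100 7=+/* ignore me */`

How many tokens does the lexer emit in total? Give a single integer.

pos=0: enter STRING mode
pos=0: emit STR "hi" (now at pos=4)
pos=5: enter COMMENT mode (saw '/*')
exit COMMENT mode (now at pos=15)
pos=16: enter COMMENT mode (saw '/*')
exit COMMENT mode (now at pos=31)
pos=31: emit NUM '100' (now at pos=34)
pos=35: emit NUM '7' (now at pos=36)
pos=36: emit EQ '='
pos=37: emit PLUS '+'
pos=38: enter COMMENT mode (saw '/*')
exit COMMENT mode (now at pos=53)
DONE. 5 tokens: [STR, NUM, NUM, EQ, PLUS]

Answer: 5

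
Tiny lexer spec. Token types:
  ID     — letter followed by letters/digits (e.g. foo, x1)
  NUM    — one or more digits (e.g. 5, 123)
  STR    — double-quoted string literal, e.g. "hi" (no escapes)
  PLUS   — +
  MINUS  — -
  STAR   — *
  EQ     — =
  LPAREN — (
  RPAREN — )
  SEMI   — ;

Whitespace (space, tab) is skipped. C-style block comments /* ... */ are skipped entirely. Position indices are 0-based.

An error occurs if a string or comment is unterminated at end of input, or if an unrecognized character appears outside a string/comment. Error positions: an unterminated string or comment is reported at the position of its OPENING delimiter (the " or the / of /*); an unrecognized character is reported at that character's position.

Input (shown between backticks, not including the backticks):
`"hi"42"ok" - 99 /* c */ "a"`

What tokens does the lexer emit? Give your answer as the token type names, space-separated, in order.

pos=0: enter STRING mode
pos=0: emit STR "hi" (now at pos=4)
pos=4: emit NUM '42' (now at pos=6)
pos=6: enter STRING mode
pos=6: emit STR "ok" (now at pos=10)
pos=11: emit MINUS '-'
pos=13: emit NUM '99' (now at pos=15)
pos=16: enter COMMENT mode (saw '/*')
exit COMMENT mode (now at pos=23)
pos=24: enter STRING mode
pos=24: emit STR "a" (now at pos=27)
DONE. 6 tokens: [STR, NUM, STR, MINUS, NUM, STR]

Answer: STR NUM STR MINUS NUM STR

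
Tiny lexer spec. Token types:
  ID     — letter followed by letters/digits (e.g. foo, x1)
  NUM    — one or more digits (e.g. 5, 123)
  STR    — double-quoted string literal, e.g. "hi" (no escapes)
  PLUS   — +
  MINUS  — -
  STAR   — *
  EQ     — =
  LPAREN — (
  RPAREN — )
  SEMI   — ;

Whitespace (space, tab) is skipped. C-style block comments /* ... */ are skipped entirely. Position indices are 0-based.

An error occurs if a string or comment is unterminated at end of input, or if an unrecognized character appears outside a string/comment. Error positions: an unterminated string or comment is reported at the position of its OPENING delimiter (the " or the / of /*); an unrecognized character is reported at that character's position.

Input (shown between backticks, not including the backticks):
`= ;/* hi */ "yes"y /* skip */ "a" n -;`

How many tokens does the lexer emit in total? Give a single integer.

Answer: 8

Derivation:
pos=0: emit EQ '='
pos=2: emit SEMI ';'
pos=3: enter COMMENT mode (saw '/*')
exit COMMENT mode (now at pos=11)
pos=12: enter STRING mode
pos=12: emit STR "yes" (now at pos=17)
pos=17: emit ID 'y' (now at pos=18)
pos=19: enter COMMENT mode (saw '/*')
exit COMMENT mode (now at pos=29)
pos=30: enter STRING mode
pos=30: emit STR "a" (now at pos=33)
pos=34: emit ID 'n' (now at pos=35)
pos=36: emit MINUS '-'
pos=37: emit SEMI ';'
DONE. 8 tokens: [EQ, SEMI, STR, ID, STR, ID, MINUS, SEMI]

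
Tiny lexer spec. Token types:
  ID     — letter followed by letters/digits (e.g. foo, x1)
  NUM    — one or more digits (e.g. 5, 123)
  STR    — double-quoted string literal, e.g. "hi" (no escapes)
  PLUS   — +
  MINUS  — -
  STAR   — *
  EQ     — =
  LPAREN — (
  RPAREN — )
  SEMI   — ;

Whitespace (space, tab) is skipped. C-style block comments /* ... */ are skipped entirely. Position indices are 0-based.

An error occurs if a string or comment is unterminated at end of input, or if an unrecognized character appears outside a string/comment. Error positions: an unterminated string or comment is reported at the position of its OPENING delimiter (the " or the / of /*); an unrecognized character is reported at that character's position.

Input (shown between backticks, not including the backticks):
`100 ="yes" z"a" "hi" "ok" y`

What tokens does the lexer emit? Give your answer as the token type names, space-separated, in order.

pos=0: emit NUM '100' (now at pos=3)
pos=4: emit EQ '='
pos=5: enter STRING mode
pos=5: emit STR "yes" (now at pos=10)
pos=11: emit ID 'z' (now at pos=12)
pos=12: enter STRING mode
pos=12: emit STR "a" (now at pos=15)
pos=16: enter STRING mode
pos=16: emit STR "hi" (now at pos=20)
pos=21: enter STRING mode
pos=21: emit STR "ok" (now at pos=25)
pos=26: emit ID 'y' (now at pos=27)
DONE. 8 tokens: [NUM, EQ, STR, ID, STR, STR, STR, ID]

Answer: NUM EQ STR ID STR STR STR ID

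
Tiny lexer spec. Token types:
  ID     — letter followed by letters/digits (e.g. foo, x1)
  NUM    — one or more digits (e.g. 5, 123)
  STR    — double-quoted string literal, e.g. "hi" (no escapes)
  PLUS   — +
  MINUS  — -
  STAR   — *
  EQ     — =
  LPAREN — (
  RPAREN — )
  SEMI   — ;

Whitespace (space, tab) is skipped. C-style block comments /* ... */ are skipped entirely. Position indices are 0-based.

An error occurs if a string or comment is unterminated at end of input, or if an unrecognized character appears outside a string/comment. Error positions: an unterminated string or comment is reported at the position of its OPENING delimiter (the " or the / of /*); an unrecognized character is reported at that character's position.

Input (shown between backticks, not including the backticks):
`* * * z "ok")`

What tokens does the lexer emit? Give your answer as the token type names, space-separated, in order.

Answer: STAR STAR STAR ID STR RPAREN

Derivation:
pos=0: emit STAR '*'
pos=2: emit STAR '*'
pos=4: emit STAR '*'
pos=6: emit ID 'z' (now at pos=7)
pos=8: enter STRING mode
pos=8: emit STR "ok" (now at pos=12)
pos=12: emit RPAREN ')'
DONE. 6 tokens: [STAR, STAR, STAR, ID, STR, RPAREN]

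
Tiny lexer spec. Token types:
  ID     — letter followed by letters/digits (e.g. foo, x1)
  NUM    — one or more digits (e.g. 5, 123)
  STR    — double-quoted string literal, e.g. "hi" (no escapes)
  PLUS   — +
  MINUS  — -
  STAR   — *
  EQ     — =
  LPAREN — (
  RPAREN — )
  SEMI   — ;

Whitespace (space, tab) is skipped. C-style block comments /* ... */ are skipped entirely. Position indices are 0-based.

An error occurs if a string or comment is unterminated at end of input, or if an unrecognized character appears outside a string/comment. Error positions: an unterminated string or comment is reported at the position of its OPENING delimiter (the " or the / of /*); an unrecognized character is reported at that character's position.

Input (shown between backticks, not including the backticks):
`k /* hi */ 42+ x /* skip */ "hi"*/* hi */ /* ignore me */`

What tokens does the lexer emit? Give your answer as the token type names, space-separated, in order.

Answer: ID NUM PLUS ID STR STAR

Derivation:
pos=0: emit ID 'k' (now at pos=1)
pos=2: enter COMMENT mode (saw '/*')
exit COMMENT mode (now at pos=10)
pos=11: emit NUM '42' (now at pos=13)
pos=13: emit PLUS '+'
pos=15: emit ID 'x' (now at pos=16)
pos=17: enter COMMENT mode (saw '/*')
exit COMMENT mode (now at pos=27)
pos=28: enter STRING mode
pos=28: emit STR "hi" (now at pos=32)
pos=32: emit STAR '*'
pos=33: enter COMMENT mode (saw '/*')
exit COMMENT mode (now at pos=41)
pos=42: enter COMMENT mode (saw '/*')
exit COMMENT mode (now at pos=57)
DONE. 6 tokens: [ID, NUM, PLUS, ID, STR, STAR]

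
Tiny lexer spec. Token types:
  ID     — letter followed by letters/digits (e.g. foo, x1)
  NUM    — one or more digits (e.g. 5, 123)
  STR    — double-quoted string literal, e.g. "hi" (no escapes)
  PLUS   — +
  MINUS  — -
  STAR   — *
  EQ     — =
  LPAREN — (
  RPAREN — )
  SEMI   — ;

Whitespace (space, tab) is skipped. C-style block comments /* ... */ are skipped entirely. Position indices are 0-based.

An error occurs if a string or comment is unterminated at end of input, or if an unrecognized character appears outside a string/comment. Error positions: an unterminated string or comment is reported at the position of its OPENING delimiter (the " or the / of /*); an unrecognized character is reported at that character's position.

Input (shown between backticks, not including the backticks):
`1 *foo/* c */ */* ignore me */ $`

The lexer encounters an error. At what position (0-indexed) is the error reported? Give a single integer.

Answer: 31

Derivation:
pos=0: emit NUM '1' (now at pos=1)
pos=2: emit STAR '*'
pos=3: emit ID 'foo' (now at pos=6)
pos=6: enter COMMENT mode (saw '/*')
exit COMMENT mode (now at pos=13)
pos=14: emit STAR '*'
pos=15: enter COMMENT mode (saw '/*')
exit COMMENT mode (now at pos=30)
pos=31: ERROR — unrecognized char '$'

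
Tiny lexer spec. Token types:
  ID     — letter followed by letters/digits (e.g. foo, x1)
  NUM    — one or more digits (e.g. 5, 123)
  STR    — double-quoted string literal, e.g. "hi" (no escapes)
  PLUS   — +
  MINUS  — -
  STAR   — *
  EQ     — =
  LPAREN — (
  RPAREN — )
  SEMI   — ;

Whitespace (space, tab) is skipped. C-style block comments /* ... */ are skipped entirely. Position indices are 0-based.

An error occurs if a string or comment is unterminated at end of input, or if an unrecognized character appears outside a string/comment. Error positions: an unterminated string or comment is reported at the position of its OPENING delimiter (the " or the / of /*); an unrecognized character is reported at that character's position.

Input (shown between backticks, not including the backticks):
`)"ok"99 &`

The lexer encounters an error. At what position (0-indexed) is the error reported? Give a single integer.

pos=0: emit RPAREN ')'
pos=1: enter STRING mode
pos=1: emit STR "ok" (now at pos=5)
pos=5: emit NUM '99' (now at pos=7)
pos=8: ERROR — unrecognized char '&'

Answer: 8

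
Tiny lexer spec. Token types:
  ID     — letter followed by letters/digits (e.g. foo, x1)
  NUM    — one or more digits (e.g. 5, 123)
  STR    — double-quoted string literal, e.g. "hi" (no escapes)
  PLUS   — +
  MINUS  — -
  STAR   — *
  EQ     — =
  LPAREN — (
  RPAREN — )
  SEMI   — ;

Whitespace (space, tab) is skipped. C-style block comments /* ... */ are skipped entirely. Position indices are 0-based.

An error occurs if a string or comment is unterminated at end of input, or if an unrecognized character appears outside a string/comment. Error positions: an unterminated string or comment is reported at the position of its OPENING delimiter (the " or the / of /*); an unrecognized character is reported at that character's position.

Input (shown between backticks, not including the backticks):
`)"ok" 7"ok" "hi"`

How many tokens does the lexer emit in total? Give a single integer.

Answer: 5

Derivation:
pos=0: emit RPAREN ')'
pos=1: enter STRING mode
pos=1: emit STR "ok" (now at pos=5)
pos=6: emit NUM '7' (now at pos=7)
pos=7: enter STRING mode
pos=7: emit STR "ok" (now at pos=11)
pos=12: enter STRING mode
pos=12: emit STR "hi" (now at pos=16)
DONE. 5 tokens: [RPAREN, STR, NUM, STR, STR]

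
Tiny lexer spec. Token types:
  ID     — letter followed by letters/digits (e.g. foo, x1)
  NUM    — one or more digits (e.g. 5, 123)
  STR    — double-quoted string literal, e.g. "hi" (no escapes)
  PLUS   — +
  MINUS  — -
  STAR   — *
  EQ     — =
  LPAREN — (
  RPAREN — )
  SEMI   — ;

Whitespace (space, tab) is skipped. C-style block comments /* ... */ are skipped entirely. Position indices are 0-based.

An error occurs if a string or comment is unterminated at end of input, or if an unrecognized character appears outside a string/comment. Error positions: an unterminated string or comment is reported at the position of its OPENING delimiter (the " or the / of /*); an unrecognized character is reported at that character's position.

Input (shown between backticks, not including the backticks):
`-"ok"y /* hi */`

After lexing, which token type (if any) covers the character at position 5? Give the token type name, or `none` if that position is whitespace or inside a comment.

pos=0: emit MINUS '-'
pos=1: enter STRING mode
pos=1: emit STR "ok" (now at pos=5)
pos=5: emit ID 'y' (now at pos=6)
pos=7: enter COMMENT mode (saw '/*')
exit COMMENT mode (now at pos=15)
DONE. 3 tokens: [MINUS, STR, ID]
Position 5: char is 'y' -> ID

Answer: ID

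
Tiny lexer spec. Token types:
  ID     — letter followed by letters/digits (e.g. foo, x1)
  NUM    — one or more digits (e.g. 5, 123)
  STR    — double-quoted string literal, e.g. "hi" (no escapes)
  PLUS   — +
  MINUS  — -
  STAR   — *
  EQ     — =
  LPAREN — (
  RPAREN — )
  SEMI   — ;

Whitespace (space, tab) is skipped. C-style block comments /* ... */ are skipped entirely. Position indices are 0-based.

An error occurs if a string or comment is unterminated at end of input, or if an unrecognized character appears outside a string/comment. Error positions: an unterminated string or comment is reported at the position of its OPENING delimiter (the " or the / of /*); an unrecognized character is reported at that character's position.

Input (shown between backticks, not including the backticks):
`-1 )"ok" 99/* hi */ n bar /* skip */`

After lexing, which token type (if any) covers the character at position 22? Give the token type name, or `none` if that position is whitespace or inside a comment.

pos=0: emit MINUS '-'
pos=1: emit NUM '1' (now at pos=2)
pos=3: emit RPAREN ')'
pos=4: enter STRING mode
pos=4: emit STR "ok" (now at pos=8)
pos=9: emit NUM '99' (now at pos=11)
pos=11: enter COMMENT mode (saw '/*')
exit COMMENT mode (now at pos=19)
pos=20: emit ID 'n' (now at pos=21)
pos=22: emit ID 'bar' (now at pos=25)
pos=26: enter COMMENT mode (saw '/*')
exit COMMENT mode (now at pos=36)
DONE. 7 tokens: [MINUS, NUM, RPAREN, STR, NUM, ID, ID]
Position 22: char is 'b' -> ID

Answer: ID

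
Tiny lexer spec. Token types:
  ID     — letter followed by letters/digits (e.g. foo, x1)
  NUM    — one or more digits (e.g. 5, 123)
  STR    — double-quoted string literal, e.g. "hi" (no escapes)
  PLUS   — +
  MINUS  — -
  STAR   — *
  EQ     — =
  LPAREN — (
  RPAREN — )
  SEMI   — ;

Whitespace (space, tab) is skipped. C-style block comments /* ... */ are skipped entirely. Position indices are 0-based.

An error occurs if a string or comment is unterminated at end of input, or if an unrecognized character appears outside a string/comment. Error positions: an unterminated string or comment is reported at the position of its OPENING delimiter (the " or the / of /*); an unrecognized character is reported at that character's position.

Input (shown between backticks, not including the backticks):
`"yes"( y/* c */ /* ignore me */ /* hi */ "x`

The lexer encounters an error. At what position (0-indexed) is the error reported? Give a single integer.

Answer: 41

Derivation:
pos=0: enter STRING mode
pos=0: emit STR "yes" (now at pos=5)
pos=5: emit LPAREN '('
pos=7: emit ID 'y' (now at pos=8)
pos=8: enter COMMENT mode (saw '/*')
exit COMMENT mode (now at pos=15)
pos=16: enter COMMENT mode (saw '/*')
exit COMMENT mode (now at pos=31)
pos=32: enter COMMENT mode (saw '/*')
exit COMMENT mode (now at pos=40)
pos=41: enter STRING mode
pos=41: ERROR — unterminated string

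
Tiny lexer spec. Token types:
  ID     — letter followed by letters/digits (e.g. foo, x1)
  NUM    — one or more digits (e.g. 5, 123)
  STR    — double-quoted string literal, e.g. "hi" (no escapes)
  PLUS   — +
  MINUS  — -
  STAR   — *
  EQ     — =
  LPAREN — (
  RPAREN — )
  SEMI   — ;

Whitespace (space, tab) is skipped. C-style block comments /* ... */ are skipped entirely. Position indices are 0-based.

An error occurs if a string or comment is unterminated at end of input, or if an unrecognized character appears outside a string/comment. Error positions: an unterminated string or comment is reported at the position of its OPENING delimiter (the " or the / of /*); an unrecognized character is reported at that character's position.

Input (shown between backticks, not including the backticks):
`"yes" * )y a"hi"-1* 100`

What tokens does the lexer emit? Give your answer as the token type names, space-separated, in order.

pos=0: enter STRING mode
pos=0: emit STR "yes" (now at pos=5)
pos=6: emit STAR '*'
pos=8: emit RPAREN ')'
pos=9: emit ID 'y' (now at pos=10)
pos=11: emit ID 'a' (now at pos=12)
pos=12: enter STRING mode
pos=12: emit STR "hi" (now at pos=16)
pos=16: emit MINUS '-'
pos=17: emit NUM '1' (now at pos=18)
pos=18: emit STAR '*'
pos=20: emit NUM '100' (now at pos=23)
DONE. 10 tokens: [STR, STAR, RPAREN, ID, ID, STR, MINUS, NUM, STAR, NUM]

Answer: STR STAR RPAREN ID ID STR MINUS NUM STAR NUM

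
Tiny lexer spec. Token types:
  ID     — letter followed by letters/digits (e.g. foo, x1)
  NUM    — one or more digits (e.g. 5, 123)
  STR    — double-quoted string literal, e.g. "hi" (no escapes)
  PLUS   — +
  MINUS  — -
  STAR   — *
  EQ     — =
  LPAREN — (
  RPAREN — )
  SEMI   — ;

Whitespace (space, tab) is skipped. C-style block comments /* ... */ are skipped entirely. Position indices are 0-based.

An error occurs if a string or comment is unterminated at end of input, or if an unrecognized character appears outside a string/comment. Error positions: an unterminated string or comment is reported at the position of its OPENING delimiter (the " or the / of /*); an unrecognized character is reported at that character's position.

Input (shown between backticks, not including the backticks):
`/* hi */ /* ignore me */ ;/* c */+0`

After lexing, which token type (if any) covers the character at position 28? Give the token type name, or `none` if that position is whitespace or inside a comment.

pos=0: enter COMMENT mode (saw '/*')
exit COMMENT mode (now at pos=8)
pos=9: enter COMMENT mode (saw '/*')
exit COMMENT mode (now at pos=24)
pos=25: emit SEMI ';'
pos=26: enter COMMENT mode (saw '/*')
exit COMMENT mode (now at pos=33)
pos=33: emit PLUS '+'
pos=34: emit NUM '0' (now at pos=35)
DONE. 3 tokens: [SEMI, PLUS, NUM]
Position 28: char is ' ' -> none

Answer: none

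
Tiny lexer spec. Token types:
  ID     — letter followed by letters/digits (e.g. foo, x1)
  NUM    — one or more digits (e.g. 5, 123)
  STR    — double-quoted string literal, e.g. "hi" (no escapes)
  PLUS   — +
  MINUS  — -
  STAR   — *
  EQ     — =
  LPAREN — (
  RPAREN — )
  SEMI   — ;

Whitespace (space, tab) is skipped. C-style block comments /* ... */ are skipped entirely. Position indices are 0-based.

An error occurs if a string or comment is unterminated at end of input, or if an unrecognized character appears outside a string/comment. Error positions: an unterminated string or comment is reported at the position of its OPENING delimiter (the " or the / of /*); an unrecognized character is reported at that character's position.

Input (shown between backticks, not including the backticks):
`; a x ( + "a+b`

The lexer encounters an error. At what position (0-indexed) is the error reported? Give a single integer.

pos=0: emit SEMI ';'
pos=2: emit ID 'a' (now at pos=3)
pos=4: emit ID 'x' (now at pos=5)
pos=6: emit LPAREN '('
pos=8: emit PLUS '+'
pos=10: enter STRING mode
pos=10: ERROR — unterminated string

Answer: 10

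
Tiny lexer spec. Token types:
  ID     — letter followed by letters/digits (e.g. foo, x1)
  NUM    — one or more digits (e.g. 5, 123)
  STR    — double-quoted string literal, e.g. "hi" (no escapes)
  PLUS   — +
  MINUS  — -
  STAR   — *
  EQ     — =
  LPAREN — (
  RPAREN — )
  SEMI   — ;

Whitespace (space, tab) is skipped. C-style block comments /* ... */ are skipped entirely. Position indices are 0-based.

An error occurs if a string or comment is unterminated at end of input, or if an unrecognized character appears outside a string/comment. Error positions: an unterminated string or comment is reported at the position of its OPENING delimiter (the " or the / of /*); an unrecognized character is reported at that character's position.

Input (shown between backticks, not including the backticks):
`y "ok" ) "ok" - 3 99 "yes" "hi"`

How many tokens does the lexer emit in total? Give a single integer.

pos=0: emit ID 'y' (now at pos=1)
pos=2: enter STRING mode
pos=2: emit STR "ok" (now at pos=6)
pos=7: emit RPAREN ')'
pos=9: enter STRING mode
pos=9: emit STR "ok" (now at pos=13)
pos=14: emit MINUS '-'
pos=16: emit NUM '3' (now at pos=17)
pos=18: emit NUM '99' (now at pos=20)
pos=21: enter STRING mode
pos=21: emit STR "yes" (now at pos=26)
pos=27: enter STRING mode
pos=27: emit STR "hi" (now at pos=31)
DONE. 9 tokens: [ID, STR, RPAREN, STR, MINUS, NUM, NUM, STR, STR]

Answer: 9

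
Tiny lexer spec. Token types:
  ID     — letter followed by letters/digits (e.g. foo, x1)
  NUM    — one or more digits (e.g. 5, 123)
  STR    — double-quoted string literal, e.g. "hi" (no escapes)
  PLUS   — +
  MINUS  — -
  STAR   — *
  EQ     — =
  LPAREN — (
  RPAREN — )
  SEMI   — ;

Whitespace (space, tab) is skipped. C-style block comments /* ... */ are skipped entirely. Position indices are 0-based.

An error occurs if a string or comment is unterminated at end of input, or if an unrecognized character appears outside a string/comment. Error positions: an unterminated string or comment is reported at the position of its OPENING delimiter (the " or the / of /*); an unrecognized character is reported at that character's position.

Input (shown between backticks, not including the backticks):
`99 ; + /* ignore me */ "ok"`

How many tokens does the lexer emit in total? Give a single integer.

pos=0: emit NUM '99' (now at pos=2)
pos=3: emit SEMI ';'
pos=5: emit PLUS '+'
pos=7: enter COMMENT mode (saw '/*')
exit COMMENT mode (now at pos=22)
pos=23: enter STRING mode
pos=23: emit STR "ok" (now at pos=27)
DONE. 4 tokens: [NUM, SEMI, PLUS, STR]

Answer: 4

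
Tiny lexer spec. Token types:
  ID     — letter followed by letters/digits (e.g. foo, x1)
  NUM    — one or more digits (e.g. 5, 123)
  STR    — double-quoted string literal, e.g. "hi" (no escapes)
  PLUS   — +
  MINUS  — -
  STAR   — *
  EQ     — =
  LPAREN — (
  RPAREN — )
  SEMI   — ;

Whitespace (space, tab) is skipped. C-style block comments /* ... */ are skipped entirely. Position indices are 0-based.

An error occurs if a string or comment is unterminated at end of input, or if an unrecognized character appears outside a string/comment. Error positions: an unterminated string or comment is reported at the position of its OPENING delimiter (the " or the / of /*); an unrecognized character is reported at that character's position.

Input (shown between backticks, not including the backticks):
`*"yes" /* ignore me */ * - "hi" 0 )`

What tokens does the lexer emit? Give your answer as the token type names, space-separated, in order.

Answer: STAR STR STAR MINUS STR NUM RPAREN

Derivation:
pos=0: emit STAR '*'
pos=1: enter STRING mode
pos=1: emit STR "yes" (now at pos=6)
pos=7: enter COMMENT mode (saw '/*')
exit COMMENT mode (now at pos=22)
pos=23: emit STAR '*'
pos=25: emit MINUS '-'
pos=27: enter STRING mode
pos=27: emit STR "hi" (now at pos=31)
pos=32: emit NUM '0' (now at pos=33)
pos=34: emit RPAREN ')'
DONE. 7 tokens: [STAR, STR, STAR, MINUS, STR, NUM, RPAREN]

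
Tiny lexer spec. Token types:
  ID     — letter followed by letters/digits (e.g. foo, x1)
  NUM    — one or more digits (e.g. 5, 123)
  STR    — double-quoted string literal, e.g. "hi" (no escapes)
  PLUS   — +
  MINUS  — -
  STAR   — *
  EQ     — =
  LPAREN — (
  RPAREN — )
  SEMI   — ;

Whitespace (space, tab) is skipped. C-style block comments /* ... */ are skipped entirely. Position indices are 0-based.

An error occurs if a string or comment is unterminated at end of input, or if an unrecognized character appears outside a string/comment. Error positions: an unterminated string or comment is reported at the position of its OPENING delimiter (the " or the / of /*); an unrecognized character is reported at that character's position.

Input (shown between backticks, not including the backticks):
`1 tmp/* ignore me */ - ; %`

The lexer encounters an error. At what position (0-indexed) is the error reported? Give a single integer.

pos=0: emit NUM '1' (now at pos=1)
pos=2: emit ID 'tmp' (now at pos=5)
pos=5: enter COMMENT mode (saw '/*')
exit COMMENT mode (now at pos=20)
pos=21: emit MINUS '-'
pos=23: emit SEMI ';'
pos=25: ERROR — unrecognized char '%'

Answer: 25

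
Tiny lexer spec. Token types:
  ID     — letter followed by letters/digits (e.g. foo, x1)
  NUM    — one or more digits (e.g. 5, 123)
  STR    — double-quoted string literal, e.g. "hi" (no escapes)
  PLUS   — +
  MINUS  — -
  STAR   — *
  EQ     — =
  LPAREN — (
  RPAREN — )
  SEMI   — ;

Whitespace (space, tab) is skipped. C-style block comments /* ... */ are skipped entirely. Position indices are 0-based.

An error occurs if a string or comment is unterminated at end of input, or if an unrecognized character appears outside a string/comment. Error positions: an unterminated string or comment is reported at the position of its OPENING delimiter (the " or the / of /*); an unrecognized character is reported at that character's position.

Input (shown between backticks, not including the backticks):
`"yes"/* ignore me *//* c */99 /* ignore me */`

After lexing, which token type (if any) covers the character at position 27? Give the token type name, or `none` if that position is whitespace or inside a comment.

Answer: NUM

Derivation:
pos=0: enter STRING mode
pos=0: emit STR "yes" (now at pos=5)
pos=5: enter COMMENT mode (saw '/*')
exit COMMENT mode (now at pos=20)
pos=20: enter COMMENT mode (saw '/*')
exit COMMENT mode (now at pos=27)
pos=27: emit NUM '99' (now at pos=29)
pos=30: enter COMMENT mode (saw '/*')
exit COMMENT mode (now at pos=45)
DONE. 2 tokens: [STR, NUM]
Position 27: char is '9' -> NUM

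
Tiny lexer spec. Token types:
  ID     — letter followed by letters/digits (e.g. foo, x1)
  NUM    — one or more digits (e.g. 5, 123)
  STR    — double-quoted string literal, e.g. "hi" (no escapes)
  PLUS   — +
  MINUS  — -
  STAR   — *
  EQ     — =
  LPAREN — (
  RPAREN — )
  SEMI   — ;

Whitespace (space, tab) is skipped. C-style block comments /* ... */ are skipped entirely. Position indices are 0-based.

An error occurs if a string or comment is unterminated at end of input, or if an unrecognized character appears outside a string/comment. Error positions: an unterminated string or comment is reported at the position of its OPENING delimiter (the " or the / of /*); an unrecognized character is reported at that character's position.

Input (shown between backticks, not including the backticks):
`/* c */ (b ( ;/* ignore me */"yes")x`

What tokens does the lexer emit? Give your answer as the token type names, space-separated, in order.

pos=0: enter COMMENT mode (saw '/*')
exit COMMENT mode (now at pos=7)
pos=8: emit LPAREN '('
pos=9: emit ID 'b' (now at pos=10)
pos=11: emit LPAREN '('
pos=13: emit SEMI ';'
pos=14: enter COMMENT mode (saw '/*')
exit COMMENT mode (now at pos=29)
pos=29: enter STRING mode
pos=29: emit STR "yes" (now at pos=34)
pos=34: emit RPAREN ')'
pos=35: emit ID 'x' (now at pos=36)
DONE. 7 tokens: [LPAREN, ID, LPAREN, SEMI, STR, RPAREN, ID]

Answer: LPAREN ID LPAREN SEMI STR RPAREN ID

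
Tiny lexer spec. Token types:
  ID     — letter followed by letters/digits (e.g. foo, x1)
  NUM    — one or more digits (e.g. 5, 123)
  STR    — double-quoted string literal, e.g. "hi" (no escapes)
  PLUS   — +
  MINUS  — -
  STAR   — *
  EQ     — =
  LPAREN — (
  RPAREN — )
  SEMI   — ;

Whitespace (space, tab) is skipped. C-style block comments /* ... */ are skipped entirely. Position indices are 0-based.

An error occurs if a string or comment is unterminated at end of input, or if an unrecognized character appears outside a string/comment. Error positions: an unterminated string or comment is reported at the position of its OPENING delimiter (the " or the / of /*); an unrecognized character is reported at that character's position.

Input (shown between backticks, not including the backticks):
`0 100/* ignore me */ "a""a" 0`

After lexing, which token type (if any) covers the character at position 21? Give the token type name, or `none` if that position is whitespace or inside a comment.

Answer: STR

Derivation:
pos=0: emit NUM '0' (now at pos=1)
pos=2: emit NUM '100' (now at pos=5)
pos=5: enter COMMENT mode (saw '/*')
exit COMMENT mode (now at pos=20)
pos=21: enter STRING mode
pos=21: emit STR "a" (now at pos=24)
pos=24: enter STRING mode
pos=24: emit STR "a" (now at pos=27)
pos=28: emit NUM '0' (now at pos=29)
DONE. 5 tokens: [NUM, NUM, STR, STR, NUM]
Position 21: char is '"' -> STR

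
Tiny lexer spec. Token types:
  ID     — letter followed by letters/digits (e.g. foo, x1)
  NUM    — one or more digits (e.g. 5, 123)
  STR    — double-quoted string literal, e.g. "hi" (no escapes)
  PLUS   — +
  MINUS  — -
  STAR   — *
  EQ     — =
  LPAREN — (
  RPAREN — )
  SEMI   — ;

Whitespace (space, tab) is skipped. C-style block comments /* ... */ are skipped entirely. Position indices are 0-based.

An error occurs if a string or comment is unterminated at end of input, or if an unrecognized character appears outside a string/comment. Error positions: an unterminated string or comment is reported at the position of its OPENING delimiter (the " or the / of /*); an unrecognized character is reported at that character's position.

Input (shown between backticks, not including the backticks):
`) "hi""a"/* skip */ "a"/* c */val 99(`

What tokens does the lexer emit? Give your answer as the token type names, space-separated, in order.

Answer: RPAREN STR STR STR ID NUM LPAREN

Derivation:
pos=0: emit RPAREN ')'
pos=2: enter STRING mode
pos=2: emit STR "hi" (now at pos=6)
pos=6: enter STRING mode
pos=6: emit STR "a" (now at pos=9)
pos=9: enter COMMENT mode (saw '/*')
exit COMMENT mode (now at pos=19)
pos=20: enter STRING mode
pos=20: emit STR "a" (now at pos=23)
pos=23: enter COMMENT mode (saw '/*')
exit COMMENT mode (now at pos=30)
pos=30: emit ID 'val' (now at pos=33)
pos=34: emit NUM '99' (now at pos=36)
pos=36: emit LPAREN '('
DONE. 7 tokens: [RPAREN, STR, STR, STR, ID, NUM, LPAREN]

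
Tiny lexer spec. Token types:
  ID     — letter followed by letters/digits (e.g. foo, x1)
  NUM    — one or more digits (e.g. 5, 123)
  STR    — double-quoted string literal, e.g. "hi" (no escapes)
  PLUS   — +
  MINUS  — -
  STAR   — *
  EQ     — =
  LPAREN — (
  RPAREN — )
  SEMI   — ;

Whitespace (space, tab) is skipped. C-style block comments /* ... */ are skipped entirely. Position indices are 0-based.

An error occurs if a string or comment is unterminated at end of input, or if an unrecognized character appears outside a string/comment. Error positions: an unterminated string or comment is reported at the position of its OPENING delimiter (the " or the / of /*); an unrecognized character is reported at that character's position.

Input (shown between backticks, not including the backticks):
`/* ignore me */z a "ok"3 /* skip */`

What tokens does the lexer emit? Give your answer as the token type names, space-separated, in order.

pos=0: enter COMMENT mode (saw '/*')
exit COMMENT mode (now at pos=15)
pos=15: emit ID 'z' (now at pos=16)
pos=17: emit ID 'a' (now at pos=18)
pos=19: enter STRING mode
pos=19: emit STR "ok" (now at pos=23)
pos=23: emit NUM '3' (now at pos=24)
pos=25: enter COMMENT mode (saw '/*')
exit COMMENT mode (now at pos=35)
DONE. 4 tokens: [ID, ID, STR, NUM]

Answer: ID ID STR NUM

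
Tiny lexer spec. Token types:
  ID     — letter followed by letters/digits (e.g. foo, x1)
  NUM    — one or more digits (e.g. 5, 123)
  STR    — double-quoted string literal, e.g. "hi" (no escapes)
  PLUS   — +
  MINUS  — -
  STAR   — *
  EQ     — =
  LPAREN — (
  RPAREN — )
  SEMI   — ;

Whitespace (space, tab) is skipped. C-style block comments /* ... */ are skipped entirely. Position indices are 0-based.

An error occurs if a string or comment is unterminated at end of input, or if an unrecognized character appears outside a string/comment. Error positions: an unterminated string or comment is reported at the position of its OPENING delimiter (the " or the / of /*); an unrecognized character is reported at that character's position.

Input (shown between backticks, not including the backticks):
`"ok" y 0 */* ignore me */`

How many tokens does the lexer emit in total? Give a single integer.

pos=0: enter STRING mode
pos=0: emit STR "ok" (now at pos=4)
pos=5: emit ID 'y' (now at pos=6)
pos=7: emit NUM '0' (now at pos=8)
pos=9: emit STAR '*'
pos=10: enter COMMENT mode (saw '/*')
exit COMMENT mode (now at pos=25)
DONE. 4 tokens: [STR, ID, NUM, STAR]

Answer: 4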